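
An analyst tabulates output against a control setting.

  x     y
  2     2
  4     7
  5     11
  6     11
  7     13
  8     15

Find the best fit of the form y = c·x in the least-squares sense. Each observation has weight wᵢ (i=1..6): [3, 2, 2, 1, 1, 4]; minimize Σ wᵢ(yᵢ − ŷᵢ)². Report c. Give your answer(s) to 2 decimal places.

c = 1.87

Setting ∂/∂c … = 0 gives: 435·c = 815.
Hence c = 815 / 435 ≈ 1.87356.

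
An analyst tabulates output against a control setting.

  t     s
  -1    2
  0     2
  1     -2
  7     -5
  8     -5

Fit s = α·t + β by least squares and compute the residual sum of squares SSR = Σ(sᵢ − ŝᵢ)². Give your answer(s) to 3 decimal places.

Normal-equation sums: Σt·t = 115, Σt = 15, Σ1 = 5.
Right-hand side: Σt·s = -79, Σs = -8.
So XᵀX·[α, β]ᵀ = Xᵀs: [[115, 15]; [15, 5]]·[α, β]ᵀ = [-79, -8]ᵀ.
Δ = 115·5 − 15² = 350.
α = ((-79)·5 − 15·(-8))/350 = -11/14; β = (115·(-8) − 15·(-79))/350 = 53/70.
Residuals: 16/35, 87/70, -69/35, -9/35, 37/70; SSR = 419/70.

SSR = 5.986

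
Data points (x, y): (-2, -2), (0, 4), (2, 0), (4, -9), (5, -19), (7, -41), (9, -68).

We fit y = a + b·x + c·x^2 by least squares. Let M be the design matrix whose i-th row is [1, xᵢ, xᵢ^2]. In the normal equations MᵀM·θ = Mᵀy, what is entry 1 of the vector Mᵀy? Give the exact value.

Entry 1 ↔ basis 1, so (Mᵀy)_{1} = Σᵢ yᵢ = (1)·(-2) + (1)·(4) + (1)·(0) + (1)·(-9) + (1)·(-19) + (1)·(-41) + (1)·(-68) = -135.

-135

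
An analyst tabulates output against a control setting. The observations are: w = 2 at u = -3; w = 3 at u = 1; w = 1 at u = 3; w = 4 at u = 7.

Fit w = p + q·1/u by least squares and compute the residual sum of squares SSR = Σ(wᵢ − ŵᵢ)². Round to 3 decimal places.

Setting ∂/∂p … = 0 gives: 4·p + (8/7)·q = 10;  (8/7)·p + (548/441)·q = 68/21.
(Σ1 = 4, Σ1/u = 8/7, Σ1/u·1/u = 548/441, Σw = 10, Σ1/u·w = 68/21.)
Δ = 4·(548/441) − (8/7)² = 1616/441.
p = (10·(548/441) − (8/7)·(68/21))/(1616/441) = 481/202; q = (4·(68/21) − (8/7)·10)/(1616/441) = 42/101.
Residuals: -49/202, 41/202, -307/202, 315/202; SSR = 489/101.

SSR = 4.842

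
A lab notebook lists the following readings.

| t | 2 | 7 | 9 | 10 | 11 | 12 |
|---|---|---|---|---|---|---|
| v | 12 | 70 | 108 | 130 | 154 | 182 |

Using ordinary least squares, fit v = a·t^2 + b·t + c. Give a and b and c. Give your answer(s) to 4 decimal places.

Sums needed: Σt^2·t^2 = 54355, Σt^2·t = 5139, Σt^2 = 499, Σt·t = 499, Σt = 51, Σ1 = 6.
Right-hand side: Σt^2·v = 70068, Σt·v = 6664, Σv = 656.
XᵀX·[a, b, c]ᵀ = Xᵀv becomes [[54355, 5139, 499]; [5139, 499, 51]; [499, 51, 6]]·[a, b, c]ᵀ = [70068, 6664, 656]ᵀ.
Inverting the 3×3 Gram matrix, [a, b, c]ᵀ = [59203/54728, 97853/54728, 28516/6841]ᵀ.

a = 1.0818, b = 1.7880, c = 4.1684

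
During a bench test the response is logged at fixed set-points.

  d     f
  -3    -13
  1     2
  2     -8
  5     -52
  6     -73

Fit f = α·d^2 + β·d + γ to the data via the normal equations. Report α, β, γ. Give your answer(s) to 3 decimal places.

α = -2.005, β = -0.776, γ = 2.981

The normal equations are: 2019·α + 323·β + 75·γ = -4075;  323·α + 75·β + 11·γ = -673;  75·α + 11·β + 5·γ = -144.
Solving the 3×3 system (Gaussian elimination) gives α = -51253/25564, β = -19841/25564, γ = 5443/1826.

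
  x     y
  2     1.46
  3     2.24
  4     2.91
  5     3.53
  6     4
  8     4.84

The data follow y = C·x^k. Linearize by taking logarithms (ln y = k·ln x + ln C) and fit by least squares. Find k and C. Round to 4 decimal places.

Let Y = ln y. Fitting Y = k·ln x + ln C by least squares:
Sums: Σln x = 8.6587, Σ(ln x)² = 13.7340, Σln y = 6.4776, Σln x·ln y = 10.4221.
Normal system: [[13.7340, 8.6587]; [8.6587, 6]]·[k, ln C]ᵀ = [10.4221, 6.4776]ᵀ.
Solving (det = 7.4309): k = 0.86734, ln C = -0.17208, so C = exp(-0.17208) = 0.84191.

k = 0.8673, C = 0.8419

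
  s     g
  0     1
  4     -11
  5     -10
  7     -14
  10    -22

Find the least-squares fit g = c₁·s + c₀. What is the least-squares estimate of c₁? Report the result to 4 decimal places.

c₁ = -2.2044

The normal equations are: 190·c₁ + 26·c₀ = -412;  26·c₁ + 5·c₀ = -56.
Eliminating c₀: 5·(row 1) − 26·(row 2) gives 274·c₁ = 5·(-412) − 26·(-56) = -604, so c₁ = -302/137.
Then c₀ = ((-56) − 26·(-302/137))/5 = 36/137.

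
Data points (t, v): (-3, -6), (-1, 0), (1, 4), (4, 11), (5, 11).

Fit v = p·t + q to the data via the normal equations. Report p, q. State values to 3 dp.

p = 2.165, q = 1.402

Setting ∂/∂p … = 0 gives: 52·p + 6·q = 121;  6·p + 5·q = 20.
Determinant 52·5 − 6² = 224.
p = (121·5 − 6·20)/224 = 485/224; q = (52·20 − 6·121)/224 = 157/112.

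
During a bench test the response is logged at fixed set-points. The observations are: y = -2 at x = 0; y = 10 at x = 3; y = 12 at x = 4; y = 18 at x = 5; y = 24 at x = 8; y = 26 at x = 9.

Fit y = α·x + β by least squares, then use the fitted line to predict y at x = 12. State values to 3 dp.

Setting ∂/∂α … = 0 gives: 195·α + 29·β = 594;  29·α + 6·β = 88.
(Σx·x = 195, Σx = 29, Σ1 = 6, Σx·y = 594, Σy = 88.)
det = 195·6 − 29² = 329.
α = (594·6 − 29·88)/329 = 1012/329; β = (195·88 − 29·594)/329 = -66/329.
At x = 12: ŷ = (1012/329)·(12) + (-66/329)·(1) = 12078/329.

ŷ = 36.711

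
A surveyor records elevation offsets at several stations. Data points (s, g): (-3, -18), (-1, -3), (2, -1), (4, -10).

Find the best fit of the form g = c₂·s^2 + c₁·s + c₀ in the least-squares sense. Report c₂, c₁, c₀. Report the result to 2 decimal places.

c₂ = -1.20, c₁ = 2.27, c₀ = -0.13

Entries of XᵀX: Σs^2·s^2 = 354, Σs^2·s = 44, Σs^2 = 30, Σs·s = 30, Σs = 2, Σ1 = 4.
And Σs^2·g = -329, Σs·g = 15, Σg = -32.
XᵀX·[c₂, c₁, c₀]ᵀ = Xᵀg becomes [[354, 44, 30]; [44, 30, 2]; [30, 2, 4]]·[c₂, c₁, c₀]ᵀ = [-329, 15, -32]ᵀ.
Solving the 3×3 system (Gaussian elimination) gives c₂ = -6/5, c₁ = 329/145, c₀ = -39/290.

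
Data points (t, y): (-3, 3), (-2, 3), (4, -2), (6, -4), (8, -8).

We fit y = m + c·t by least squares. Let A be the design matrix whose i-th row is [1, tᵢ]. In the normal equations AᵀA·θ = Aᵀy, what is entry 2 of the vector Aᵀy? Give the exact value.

Entry 2 ↔ basis t, so (Aᵀy)_{2} = Σᵢ (t)·yᵢ = (-3)·(3) + (-2)·(3) + (4)·(-2) + (6)·(-4) + (8)·(-8) = -111.

-111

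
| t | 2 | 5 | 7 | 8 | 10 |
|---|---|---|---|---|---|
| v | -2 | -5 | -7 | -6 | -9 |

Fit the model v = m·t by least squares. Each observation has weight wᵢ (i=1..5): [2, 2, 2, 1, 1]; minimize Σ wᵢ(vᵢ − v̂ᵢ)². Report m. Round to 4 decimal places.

m = -0.9188

The normal equations are: 320·m = -294.
(Σwᵢ·t·t = 320, Σwᵢ·t·v = -294.)
Hence m = -294 / 320 ≈ -0.91875.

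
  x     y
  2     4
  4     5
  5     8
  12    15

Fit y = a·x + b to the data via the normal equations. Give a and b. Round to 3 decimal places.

Setting ∂/∂a … = 0 gives: 189·a + 23·b = 248;  23·a + 4·b = 32.
(Σx·x = 189, Σx = 23, Σ1 = 4, Σx·y = 248, Σy = 32.)
Eliminating b: 4·(row 1) − 23·(row 2) gives 227·a = 4·248 − 23·32 = 256, so a = 256/227.
Then b = (32 − 23·(256/227))/4 = 344/227.

a = 1.128, b = 1.515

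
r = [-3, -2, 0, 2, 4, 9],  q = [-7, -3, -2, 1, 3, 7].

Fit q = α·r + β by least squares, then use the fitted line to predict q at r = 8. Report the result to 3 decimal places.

Sums needed: Σr·r = 114, Σr = 10, Σ1 = 6.
Right-hand side: Σr·q = 104, Σq = -1.
So MᵀM·[α, β]ᵀ = Mᵀq: [[114, 10]; [10, 6]]·[α, β]ᵀ = [104, -1]ᵀ.
Eliminating β: 6·(row 1) − 10·(row 2) gives 584·α = 6·104 − 10·(-1) = 634, so α = 317/292.
Then β = ((-1) − 10·(317/292))/6 = -577/292.
At r = 8: q̂ = (317/292)·(8) + (-577/292)·(1) = 1959/292.

q̂ = 6.709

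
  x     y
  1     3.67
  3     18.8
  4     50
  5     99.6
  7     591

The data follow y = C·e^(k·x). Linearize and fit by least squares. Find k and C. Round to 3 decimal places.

k = 0.846, C = 1.558

Let Y = ln y. Fitting Y = k·x + ln C by least squares:
Σx = 20.0000, Σ(x)² = 100.0000, Σln y = 19.1290, Σx·ln y = 93.4284.
Normal system: [[100.0000, 20.0000]; [20.0000, 5]]·[k, ln C]ᵀ = [93.4284, 19.1290]ᵀ.
Δ = 100.0000·5 − (20.0000)² = 100.0000; k = (93.4284·5 − 20.0000·19.1290)/100.0000 = 0.84561, ln C = (100.0000·19.1290 − 20.0000·93.4284)/100.0000 = 0.44337, so C = exp(0.44337) = 1.55796.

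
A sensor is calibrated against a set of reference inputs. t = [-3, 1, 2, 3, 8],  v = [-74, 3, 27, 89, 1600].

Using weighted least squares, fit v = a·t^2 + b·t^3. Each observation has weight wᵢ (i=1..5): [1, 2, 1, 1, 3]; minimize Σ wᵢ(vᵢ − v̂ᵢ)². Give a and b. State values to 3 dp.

The normal system MᵀWM·[a, b]ᵀ = MᵀWv is [[12468, 98338]; [98338, 787956]]·[a, b]ᵀ = [307449, 2462223]ᵀ.
Eliminating b: 787956·(row 1) − 98338·(row 2) gives 153873164·a = 787956·307449 − 98338·2462223 = 126198870, so a = 63099435/76936582.
Then b = (2462223 − 98338·(63099435/76936582))/787956 = 232538301/76936582.

a = 0.820, b = 3.022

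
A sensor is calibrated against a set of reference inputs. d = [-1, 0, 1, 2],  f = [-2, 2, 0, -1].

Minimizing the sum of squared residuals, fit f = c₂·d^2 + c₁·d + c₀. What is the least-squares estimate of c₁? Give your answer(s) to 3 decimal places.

From the data, Σd^2·d^2 = 18, Σd^2·d = 8, Σd^2 = 6, Σd·d = 6, Σd = 2, Σ1 = 4.
Right-hand side: Σd^2·f = -6, Σd·f = 0, Σf = -1.
Normal equations: [[18, 8, 6]; [8, 6, 2]; [6, 2, 4]]·[c₂, c₁, c₀]ᵀ = [-6, 0, -1]ᵀ.
Row-reducing yields c₂ = -5/4, c₁ = 27/20, c₀ = 19/20.

c₁ = 1.350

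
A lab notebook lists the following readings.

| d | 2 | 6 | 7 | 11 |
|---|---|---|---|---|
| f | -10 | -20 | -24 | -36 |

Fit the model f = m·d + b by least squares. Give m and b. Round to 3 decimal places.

m = -2.902, b = -3.634

Compute the Gram sums: Σd·d = 210, Σd = 26, Σ1 = 4.
For Xᵀf: Σd·f = -704, Σf = -90.
So XᵀX·[m, b]ᵀ = Xᵀf: [[210, 26]; [26, 4]]·[m, b]ᵀ = [-704, -90]ᵀ.
Determinant 210·4 − 26² = 164.
m = ((-704)·4 − 26·(-90))/164 = -119/41; b = (210·(-90) − 26·(-704))/164 = -149/41.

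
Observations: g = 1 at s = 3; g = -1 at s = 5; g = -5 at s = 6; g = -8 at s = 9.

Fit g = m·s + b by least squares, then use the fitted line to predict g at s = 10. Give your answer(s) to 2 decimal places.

ĝ = -9.88

With design matrix X, XᵀX = [[151, 23]; [23, 4]] and Xᵀg = [-104, -13]ᵀ.
Δ = 151·4 − 23² = 75.
m = ((-104)·4 − 23·(-13))/75 = -39/25; b = (151·(-13) − 23·(-104))/75 = 143/25.
At s = 10: ĝ = (-39/25)·(10) + (143/25)·(1) = -247/25.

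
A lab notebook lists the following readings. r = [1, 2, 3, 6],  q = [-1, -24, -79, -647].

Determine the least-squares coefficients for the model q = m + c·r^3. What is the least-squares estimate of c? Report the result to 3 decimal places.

c = -3.001

Normal-equation sums: Σ1 = 4, Σr^3 = 252, Σr^3·r^3 = 47450.
For Mᵀq: Σq = -751, Σr^3·q = -142078.
MᵀM·[m, c]ᵀ = Mᵀq becomes [[4, 252]; [252, 47450]]·[m, c]ᵀ = [-751, -142078]ᵀ.
Eliminating c: 47450·(row 1) − 252·(row 2) gives 126296·m = 47450·(-751) − 252·(-142078) = 168706, so m = 84353/63148.
Then c = ((-142078) − 252·(84353/63148))/47450 = -94765/31574.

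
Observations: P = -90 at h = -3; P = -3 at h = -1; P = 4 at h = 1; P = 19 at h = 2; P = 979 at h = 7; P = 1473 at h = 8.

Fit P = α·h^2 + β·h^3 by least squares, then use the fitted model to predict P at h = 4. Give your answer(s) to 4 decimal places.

Setting ∂/∂α … = 0 gives: 6596·α + 49364·β = 141510;  49364·α + 380588·β = 1092562.
Eliminating β: 380588·(row 1) − 49364·(row 2) gives 73553952·α = 380588·141510 − 49364·1092562 = -76222688, so α = -2381959/2298561.
Then β = (1092562 − 49364·(-2381959/2298561))/380588 = 13814957/4597122.
At h = 4: P̂ = (-2381959/2298561)·(16) + (13814957/4597122)·(64) = 134655760/766187.

P̂ = 175.7479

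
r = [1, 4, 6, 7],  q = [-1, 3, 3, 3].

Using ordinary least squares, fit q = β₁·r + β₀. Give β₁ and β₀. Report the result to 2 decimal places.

β₁ = 0.67, β₀ = -1.00

From the data, Σr·r = 102, Σr = 18, Σ1 = 4.
And Σr·q = 50, Σq = 8.
Determinant 102·4 − 18² = 84.
β₁ = (50·4 − 18·8)/84 = 2/3; β₀ = (102·8 − 18·50)/84 = -1.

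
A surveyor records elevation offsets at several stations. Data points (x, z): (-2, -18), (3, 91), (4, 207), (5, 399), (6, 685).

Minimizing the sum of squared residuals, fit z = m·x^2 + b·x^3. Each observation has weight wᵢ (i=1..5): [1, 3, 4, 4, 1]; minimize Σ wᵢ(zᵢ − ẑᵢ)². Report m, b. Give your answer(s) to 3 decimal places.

m = 1.001, b = 2.996

The normal system MᵀWM·[m, b]ᵀ = MᵀWz is [[5079, 25069]; [25069, 127791]]·[m, b]ᵀ = [80193, 407967]ᵀ.
Δ = 5079·127791 − 25069² = 20595728.
m = (80193·127791 − 25069·407967)/20595728 = 5154735/5148932; b = (5079·407967 − 25069·80193)/20595728 = 15426519/5148932.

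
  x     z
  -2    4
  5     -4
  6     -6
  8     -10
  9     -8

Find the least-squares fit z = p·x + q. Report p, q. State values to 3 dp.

p = -1.219, q = 1.540

AᵀA·[p, q]ᵀ = Aᵀz reads: 210·p + 26·q = -216;  26·p + 5·q = -24.
Δ = 210·5 − 26² = 374.
p = ((-216)·5 − 26·(-24))/374 = -228/187; q = (210·(-24) − 26·(-216))/374 = 288/187.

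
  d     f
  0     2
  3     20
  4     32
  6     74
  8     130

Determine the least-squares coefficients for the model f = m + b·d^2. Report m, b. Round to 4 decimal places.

With design matrix X, XᵀX = [[5, 125]; [125, 5729]] and Xᵀf = [258, 11676]ᵀ.
Determinant 5·5729 − 125² = 13020.
m = (258·5729 − 125·11676)/13020 = 3097/2170; b = (5·11676 − 125·258)/13020 = 871/434.

m = 1.4272, b = 2.0069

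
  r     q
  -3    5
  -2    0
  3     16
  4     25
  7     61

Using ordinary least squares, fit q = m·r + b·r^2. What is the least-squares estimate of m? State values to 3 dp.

Entries of AᵀA: Σr·r = 87, Σr·r^2 = 399, Σr^2·r^2 = 2835.
Moment sums: Σr·q = 560, Σr^2·q = 3578.
Δ = 87·2835 − 399² = 87444.
m = (560·2835 − 399·3578)/87444 = 3809/2082; b = (87·3578 − 399·560)/87444 = 14641/14574.

m = 1.829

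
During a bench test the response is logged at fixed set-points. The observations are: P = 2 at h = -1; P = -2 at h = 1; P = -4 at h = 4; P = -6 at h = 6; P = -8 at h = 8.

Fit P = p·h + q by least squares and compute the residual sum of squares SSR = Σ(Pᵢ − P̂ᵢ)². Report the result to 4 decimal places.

Compute the Gram sums: Σh·h = 118, Σh = 18, Σ1 = 5.
And Σh·P = -120, ΣP = -18.
Normal equations: [[118, 18]; [18, 5]]·[p, q]ᵀ = [-120, -18]ᵀ.
Determinant 118·5 − 18² = 266.
p = ((-120)·5 − 18·(-18))/266 = -138/133; q = (118·(-18) − 18·(-120))/266 = 18/133.
Residuals: 110/133, -146/133, 2/133, 12/133, 22/133; SSR = 256/133.

SSR = 1.9248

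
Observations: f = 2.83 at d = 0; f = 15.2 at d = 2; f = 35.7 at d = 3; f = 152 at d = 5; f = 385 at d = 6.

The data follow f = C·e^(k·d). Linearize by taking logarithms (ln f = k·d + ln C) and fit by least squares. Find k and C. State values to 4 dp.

k = 0.8071, C = 2.9445

Let Y = ln f. Fitting Y = k·d + ln C by least squares:
Σd = 16.0000, Σ(d)² = 74.0000, Σln f = 18.3138, Σd·ln f = 77.0069.
Equations: 74.0000·k + 16.0000·ln C = 77.0069;  16.0000·k + 5·ln C = 18.3138.
Slope k = (n·Σd·ln f − Σd·Σln f)/(n·Σ(d)² − (Σd)²) = (5·77.0069 − 16.0000·18.3138)/114.0000 = 0.80713; ln C = (Σln f − k·Σd)/n = 1.07995, so C = exp(1.07995) = 2.94453.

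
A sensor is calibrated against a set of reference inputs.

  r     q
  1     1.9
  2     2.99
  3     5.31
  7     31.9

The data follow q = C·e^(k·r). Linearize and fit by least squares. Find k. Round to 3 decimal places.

With ln qᵢ as the transformed response and rᵢ as the regressor:
AᵀA = [[63.0000, 13.0000]; [13.0000, 4]], rhs = [32.0794, 6.8693]ᵀ  (here Σr = 13.0000, Σ(r)² = 63.0000, Σln q = 6.8693, Σr·ln q = 32.0794).
Slope k = (n·Σr·ln q − Σr·Σln q)/(n·Σ(r)² − (Σr)²) = (4·32.0794 − 13.0000·6.8693)/83.0000 = 0.47008; ln C = (Σln q − k·Σr)/n = 0.18958.

k = 0.470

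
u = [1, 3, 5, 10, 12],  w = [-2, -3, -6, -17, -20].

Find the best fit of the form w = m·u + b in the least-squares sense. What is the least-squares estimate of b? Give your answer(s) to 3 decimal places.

b = 1.357

XᵀX·[m, b]ᵀ = Xᵀw reads: 279·m + 31·b = -451;  31·m + 5·b = -48.
(Σu·u = 279, Σu = 31, Σ1 = 5, Σu·w = -451, Σw = -48.)
Eliminating b: 5·(row 1) − 31·(row 2) gives 434·m = 5·(-451) − 31·(-48) = -767, so m = -767/434.
Then b = ((-48) − 31·(-767/434))/5 = 19/14.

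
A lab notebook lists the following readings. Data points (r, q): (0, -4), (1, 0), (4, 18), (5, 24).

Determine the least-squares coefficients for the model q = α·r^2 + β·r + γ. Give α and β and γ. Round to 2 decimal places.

α = 0.25, β = 4.46, γ = -4.26

The normal equations are: 882·α + 190·β + 42·γ = 888;  190·α + 42·β + 10·γ = 192;  42·α + 10·β + 4·γ = 38.
(Σr^2·r^2 = 882, Σr^2·r = 190, Σr^2 = 42, Σr·r = 42, Σr = 10, Σ1 = 4, Σr^2·q = 888, Σr·q = 192, Σq = 38.)
Solving the 3×3 system (Gaussian elimination) gives α = 1/4, β = 303/68, γ = -145/34.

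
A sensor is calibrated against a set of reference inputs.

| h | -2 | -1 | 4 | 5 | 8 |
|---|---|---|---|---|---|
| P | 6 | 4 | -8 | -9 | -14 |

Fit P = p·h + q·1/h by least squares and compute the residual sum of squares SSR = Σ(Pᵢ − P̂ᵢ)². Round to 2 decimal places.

SSR = 1.80

Setting ∂/∂p … = 0 gives: 110·p + 5·q = -205;  5·p + (2189/1600)·q = -251/20.
(Σh·h = 110, Σh·1/h = 5, Σ1/h·1/h = 2189/1600, Σh·P = -205, Σ1/h·P = -251/20.)
Δ = 110·(2189/1600) − 5² = 20079/160.
p = ((-205)·(2189/1600) − 5·(-251/20))/(20079/160) = -7741/4462; q = (110·(-251/20) − 5·(-205))/(20079/160) = -6320/2231.
Residuals: 2485/2231, -2533/4462, -786/2231, 1075/4462, 520/2231; SSR = 8029/4462.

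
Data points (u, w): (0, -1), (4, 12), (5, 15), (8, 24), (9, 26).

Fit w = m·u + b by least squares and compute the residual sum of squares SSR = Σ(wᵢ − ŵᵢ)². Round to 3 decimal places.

SSR = 1.161

The normal system AᵀA·[m, b]ᵀ = Aᵀw is [[186, 26]; [26, 5]]·[m, b]ᵀ = [549, 76]ᵀ.
det = 186·5 − 26² = 254.
m = (549·5 − 26·76)/254 = 769/254; b = (186·76 − 26·549)/254 = -69/127.
Residuals: -58/127, 55/127, 103/254, 41/127, -179/254; SSR = 295/254.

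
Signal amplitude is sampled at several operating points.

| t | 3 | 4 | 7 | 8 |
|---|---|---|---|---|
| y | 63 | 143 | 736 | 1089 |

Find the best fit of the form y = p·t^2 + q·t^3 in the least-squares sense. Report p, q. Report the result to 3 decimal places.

p = 0.933, q = 2.011

Entries of MᵀM: Σt^2·t^2 = 6834, Σt^2·t^3 = 50842, Σt^3·t^3 = 384618.
And Σt^2·y = 108615, Σt^3·y = 820869.
So MᵀM·[p, q]ᵀ = Mᵀy: [[6834, 50842]; [50842, 384618]]·[p, q]ᵀ = [108615, 820869]ᵀ.
Eliminating q: 384618·(row 1) − 50842·(row 2) gives 43570448·p = 384618·108615 − 50842·820869 = 40662372, so p = 10165593/10892612.
Then q = (820869 − 50842·(10165593/10892612))/384618 = 21903729/10892612.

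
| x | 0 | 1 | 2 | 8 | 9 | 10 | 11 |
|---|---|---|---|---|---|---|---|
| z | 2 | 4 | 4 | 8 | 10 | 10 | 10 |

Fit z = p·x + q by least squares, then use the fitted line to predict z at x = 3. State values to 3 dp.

ẑ = 4.786

From the data, Σx·x = 371, Σx = 41, Σ1 = 7.
For Aᵀz: Σx·z = 376, Σz = 48.
Normal equations: [[371, 41]; [41, 7]]·[p, q]ᵀ = [376, 48]ᵀ.
det = 371·7 − 41² = 916.
p = (376·7 − 41·48)/916 = 166/229; q = (371·48 − 41·376)/916 = 598/229.
At x = 3: ẑ = (166/229)·(3) + (598/229)·(1) = 1096/229.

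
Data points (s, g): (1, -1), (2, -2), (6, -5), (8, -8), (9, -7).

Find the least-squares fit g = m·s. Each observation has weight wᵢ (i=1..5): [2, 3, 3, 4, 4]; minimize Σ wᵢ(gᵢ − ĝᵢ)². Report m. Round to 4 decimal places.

Entries of MᵀWM: Σwᵢ·s·s = 702.
Moment sums: Σwᵢ·s·g = -612.
MᵀWM·[m]ᵀ = MᵀWg becomes [[702]]·[m]ᵀ = [-612]ᵀ.
m = (-612)/702 = -0.871795.

m = -0.8718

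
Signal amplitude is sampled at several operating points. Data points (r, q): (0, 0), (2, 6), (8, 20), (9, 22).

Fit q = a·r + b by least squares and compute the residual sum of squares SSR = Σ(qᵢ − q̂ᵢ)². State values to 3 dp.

SSR = 0.783

The normal equations are: 149·a + 19·b = 370;  19·a + 4·b = 48.
(Σr·r = 149, Σr = 19, Σ1 = 4, Σr·q = 370, Σq = 48.)
Eliminating b: 4·(row 1) − 19·(row 2) gives 235·a = 4·370 − 19·48 = 568, so a = 568/235.
Then b = (48 − 19·(568/235))/4 = 122/235.
Residuals: -122/235, 152/235, 34/235, -64/235; SSR = 184/235.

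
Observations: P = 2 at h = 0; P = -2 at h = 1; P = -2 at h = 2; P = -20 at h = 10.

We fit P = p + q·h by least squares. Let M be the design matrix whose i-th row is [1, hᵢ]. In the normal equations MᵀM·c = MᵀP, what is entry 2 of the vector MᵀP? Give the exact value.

Entry 2 ↔ basis h, so (MᵀP)_{2} = Σᵢ (h)·Pᵢ = (0)·(2) + (1)·(-2) + (2)·(-2) + (10)·(-20) = -206.

-206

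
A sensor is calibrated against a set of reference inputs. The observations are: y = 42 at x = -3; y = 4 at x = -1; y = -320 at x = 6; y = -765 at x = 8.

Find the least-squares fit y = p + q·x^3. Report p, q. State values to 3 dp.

p = 2.346, q = -1.498

Entries of MᵀM: Σ1 = 4, Σx^3 = 700, Σx^3·x^3 = 309530.
Right-hand side: Σy = -1039, Σx^3·y = -461938.
MᵀM·[p, q]ᵀ = Mᵀy becomes [[4, 700]; [700, 309530]]·[p, q]ᵀ = [-1039, -461938]ᵀ.
Determinant 4·309530 − 700² = 748120.
p = ((-1039)·309530 − 700·(-461938))/748120 = 175493/74812; q = (4·(-461938) − 700·(-1039))/748120 = -280113/187030.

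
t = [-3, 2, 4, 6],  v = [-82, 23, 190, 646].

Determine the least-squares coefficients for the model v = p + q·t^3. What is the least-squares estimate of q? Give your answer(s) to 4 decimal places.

q = 2.9957

Compute the Gram sums: Σ1 = 4, Σt^3 = 261, Σt^3·t^3 = 51545.
Right-hand side: Σv = 777, Σt^3·v = 154094.
Normal equations: [[4, 261]; [261, 51545]]·[p, q]ᵀ = [777, 154094]ᵀ.
det = 4·51545 − 261² = 138059.
p = (777·51545 − 261·154094)/138059 = -168069/138059; q = (4·154094 − 261·777)/138059 = 413579/138059.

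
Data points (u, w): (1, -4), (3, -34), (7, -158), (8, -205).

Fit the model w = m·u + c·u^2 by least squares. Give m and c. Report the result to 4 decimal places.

Forming XᵀX = [[123, 883]; [883, 6579]] and Xᵀw = [-2852, -21172]ᵀ gives XᵀX·[m, c]ᵀ = Xᵀw.
Δ = 123·6579 − 883² = 29528.
m = ((-2852)·6579 − 883·(-21172))/29528 = -8554/3691; c = (123·(-21172) − 883·(-2852))/29528 = -10730/3691.

m = -2.3175, c = -2.9071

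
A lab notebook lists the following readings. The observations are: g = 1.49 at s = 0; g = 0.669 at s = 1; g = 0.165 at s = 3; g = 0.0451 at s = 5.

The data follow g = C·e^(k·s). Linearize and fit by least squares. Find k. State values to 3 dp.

k = -0.696

Linearized form: ln g = k·s + ln C. From the 4 transformed points,
Over the data: Σs = 9.0000, Σ(s)² = 35.0000, Σln g = -4.9039, Σs·ln g = -21.3018.
Normal system: [[35.0000, 9.0000]; [9.0000, 4]]·[k, ln C]ᵀ = [-21.3018, -4.9039]ᵀ.
Solving (det = 59.0000): k = -0.69614, ln C = 0.34034.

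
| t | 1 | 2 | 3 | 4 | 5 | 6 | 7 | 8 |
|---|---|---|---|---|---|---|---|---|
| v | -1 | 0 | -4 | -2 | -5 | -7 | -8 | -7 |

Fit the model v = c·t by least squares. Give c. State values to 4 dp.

With design matrix X, XᵀX = [[204]] and Xᵀv = [-200]ᵀ.
Hence c = -200 / 204 ≈ -0.980392.

c = -0.9804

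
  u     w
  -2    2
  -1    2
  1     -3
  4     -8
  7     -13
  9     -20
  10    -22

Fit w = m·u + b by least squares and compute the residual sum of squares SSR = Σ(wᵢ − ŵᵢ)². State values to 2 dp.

Normal-equation sums: Σu·u = 252, Σu = 28, Σ1 = 7.
And Σu·w = -532, Σw = -62.
Eliminating b: 7·(row 1) − 28·(row 2) gives 980·m = 7·(-532) − 28·(-62) = -1988, so m = -71/35.
Then b = ((-62) − 28·(-71/35))/7 = -26/35.
Residuals: -46/35, 5/7, -8/35, 6/7, 68/35, -1, -34/35; SSR = 306/35.

SSR = 8.74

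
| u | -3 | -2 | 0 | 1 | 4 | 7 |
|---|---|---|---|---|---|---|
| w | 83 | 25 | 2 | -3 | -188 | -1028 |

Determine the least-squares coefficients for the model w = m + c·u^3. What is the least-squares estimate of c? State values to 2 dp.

c = -3.00

The normal system MᵀM·[m, c]ᵀ = Mᵀw is [[6, 373]; [373, 122539]]·[m, c]ᵀ = [-1109, -367080]ᵀ.
Δ = 6·122539 − 373² = 596105.
m = ((-1109)·122539 − 373·(-367080))/596105 = 1025089/596105; c = (6·(-367080) − 373·(-1109))/596105 = -1788823/596105.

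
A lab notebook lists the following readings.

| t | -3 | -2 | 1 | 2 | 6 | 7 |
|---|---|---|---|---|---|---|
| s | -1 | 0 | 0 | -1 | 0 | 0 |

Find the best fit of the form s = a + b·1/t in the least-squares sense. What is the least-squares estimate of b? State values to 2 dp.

AᵀA·[a, b]ᵀ = Aᵀs reads: 6·a + (41/42)·b = -2;  (41/42)·a + (2927/1764)·b = -1/6.
(Σ1 = 6, Σ1/t = 41/42, Σ1/t·1/t = 2927/1764, Σs = -2, Σ1/t·s = -1/6.)
det = 6·(2927/1764) − (41/42)² = 15881/1764.
a = ((-2)·(2927/1764) − (41/42)·(-1/6))/(15881/1764) = -5567/15881; b = (6·(-1/6) − (41/42)·(-2))/(15881/1764) = 1680/15881.

b = 0.11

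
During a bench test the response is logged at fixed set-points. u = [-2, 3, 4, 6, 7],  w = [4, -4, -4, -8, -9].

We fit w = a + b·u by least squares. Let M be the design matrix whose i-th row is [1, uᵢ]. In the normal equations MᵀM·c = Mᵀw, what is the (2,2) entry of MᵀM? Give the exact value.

114

Row 2 ↔ basis u, column 2 ↔ basis u, so (MᵀM)_{2,2} = Σᵢ (u)·(u) = (-2)·(-2) + (3)·(3) + (4)·(4) + (6)·(6) + (7)·(7) = 114.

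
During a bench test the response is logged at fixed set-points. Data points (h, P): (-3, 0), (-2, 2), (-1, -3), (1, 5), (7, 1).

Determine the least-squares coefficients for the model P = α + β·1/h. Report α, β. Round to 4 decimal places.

α = 1.4732, β = 3.4264

With design matrix X, XᵀX = [[5, -29/42]; [-29/42, 4201/1764]] and XᵀP = [5, 50/7]ᵀ.
Δ = 5·(4201/1764) − (-29/42)² = 5041/441.
α = (5·(4201/1764) − (-29/42)·(50/7))/(5041/441) = 29705/20164; β = (5·(50/7) − (-29/42)·5)/(5041/441) = 34545/10082.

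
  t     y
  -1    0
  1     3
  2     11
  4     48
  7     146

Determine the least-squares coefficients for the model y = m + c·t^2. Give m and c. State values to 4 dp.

m = -1.1278, c = 3.0090

Compute the Gram sums: Σ1 = 5, Σt^2 = 71, Σt^2·t^2 = 2675.
Moment sums: Σy = 208, Σt^2·y = 7969.
det = 5·2675 − 71² = 8334.
m = (208·2675 − 71·7969)/8334 = -3133/2778; c = (5·7969 − 71·208)/8334 = 8359/2778.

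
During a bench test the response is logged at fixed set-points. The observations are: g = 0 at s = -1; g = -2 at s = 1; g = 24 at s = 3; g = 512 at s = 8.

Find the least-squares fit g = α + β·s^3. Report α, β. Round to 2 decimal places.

Sums needed: Σ1 = 4, Σs^3 = 539, Σs^3·s^3 = 262875.
And Σg = 534, Σs^3·g = 262790.
Normal equations: [[4, 539]; [539, 262875]]·[α, β]ᵀ = [534, 262790]ᵀ.
Determinant 4·262875 − 539² = 760979.
α = (534·262875 − 539·262790)/760979 = -8080/4847; β = (4·262790 − 539·534)/760979 = 4862/4847.

α = -1.67, β = 1.00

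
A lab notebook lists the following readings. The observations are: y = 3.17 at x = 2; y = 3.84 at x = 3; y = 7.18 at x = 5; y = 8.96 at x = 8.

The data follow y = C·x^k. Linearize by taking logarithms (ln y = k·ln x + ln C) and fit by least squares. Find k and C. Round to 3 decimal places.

k = 0.806, C = 1.753

Linearized form: ln y = k·ln x + ln C. From the 4 transformed points,
AᵀA = [[8.6018, 5.4806]; [5.4806, 4]], rhs = [10.0103, 6.6633]ᵀ  (here Σln x = 5.4806, Σ(ln x)² = 8.6018, Σln y = 6.6633, Σln x·ln y = 10.0103).
Slope k = (n·Σln x·ln y − Σln x·Σln y)/(n·Σ(ln x)² − (Σln x)²) = (4·10.0103 − 5.4806·6.6633)/4.3697 = 0.80604; ln C = (Σln y − k·Σln x)/n = 0.56142, so C = exp(0.56142) = 1.75316.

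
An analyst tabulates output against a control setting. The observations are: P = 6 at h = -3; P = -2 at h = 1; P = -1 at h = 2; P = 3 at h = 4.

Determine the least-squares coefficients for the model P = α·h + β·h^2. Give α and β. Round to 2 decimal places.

α = -0.94, β = 0.39

Sums needed: Σh·h = 30, Σh·h^2 = 46, Σh^2·h^2 = 354.
Moment sums: Σh·P = -10, Σh^2·P = 96.
AᵀA·[α, β]ᵀ = AᵀP becomes [[30, 46]; [46, 354]]·[α, β]ᵀ = [-10, 96]ᵀ.
Determinant 30·354 − 46² = 8504.
α = ((-10)·354 − 46·96)/8504 = -1989/2126; β = (30·96 − 46·(-10))/8504 = 835/2126.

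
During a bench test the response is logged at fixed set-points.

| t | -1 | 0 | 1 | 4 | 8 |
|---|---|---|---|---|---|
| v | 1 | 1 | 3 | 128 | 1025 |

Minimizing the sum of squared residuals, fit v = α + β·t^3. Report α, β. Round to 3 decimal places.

Sums needed: Σ1 = 5, Σt^3 = 576, Σt^3·t^3 = 266242.
For Aᵀv: Σv = 1158, Σt^3·v = 532994.
So AᵀA·[α, β]ᵀ = Aᵀv: [[5, 576]; [576, 266242]]·[α, β]ᵀ = [1158, 532994]ᵀ.
det = 5·266242 − 576² = 999434.
α = (1158·266242 − 576·532994)/999434 = 651846/499717; β = (5·532994 − 576·1158)/999434 = 998981/499717.

α = 1.304, β = 1.999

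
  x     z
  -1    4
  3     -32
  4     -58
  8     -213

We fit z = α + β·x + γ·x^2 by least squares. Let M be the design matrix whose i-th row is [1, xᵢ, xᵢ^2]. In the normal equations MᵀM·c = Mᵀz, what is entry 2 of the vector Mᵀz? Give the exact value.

Entry 2 ↔ basis x, so (Mᵀz)_{2} = Σᵢ (x)·zᵢ = (-1)·(4) + (3)·(-32) + (4)·(-58) + (8)·(-213) = -2036.

-2036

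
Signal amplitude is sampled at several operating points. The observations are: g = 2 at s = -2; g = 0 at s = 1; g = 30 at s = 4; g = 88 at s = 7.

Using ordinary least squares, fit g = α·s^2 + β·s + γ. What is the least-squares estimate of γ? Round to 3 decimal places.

γ = -2.333

The normal equations are: 2674·α + 400·β + 70·γ = 4800;  400·α + 70·β + 10·γ = 732;  70·α + 10·β + 4·γ = 120.
Row-reducing yields α = 5/3, β = 19/15, γ = -7/3.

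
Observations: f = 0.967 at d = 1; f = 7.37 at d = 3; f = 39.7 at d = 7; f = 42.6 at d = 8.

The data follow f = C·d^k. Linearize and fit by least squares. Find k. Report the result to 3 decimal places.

Taking logs, ln f = k·ln d + ln C, so regress ln f on ln d.
Over the data: Σln d = 5.1240, Σ(ln d)² = 9.3176, Σln f = 9.3971, Σln d·ln f = 17.1597.
Normal system: [[9.3176, 5.1240]; [5.1240, 4]]·[k, ln C]ᵀ = [17.1597, 9.3971]ᵀ.
Slope k = (n·Σln d·ln f − Σln d·Σln f)/(n·Σ(ln d)² − (Σln d)²) = (4·17.1597 − 5.1240·9.3971)/11.0154 = 1.86001; ln C = (Σln f − k·Σln d)/n = -0.03339.

k = 1.860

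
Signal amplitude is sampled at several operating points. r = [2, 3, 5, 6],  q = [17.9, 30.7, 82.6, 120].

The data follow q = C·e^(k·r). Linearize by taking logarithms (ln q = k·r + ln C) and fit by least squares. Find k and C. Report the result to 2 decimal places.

k = 0.48, C = 7.10

With ln qᵢ as the transformed response and rᵢ as the regressor:
Σr = 16.0000, Σ(r)² = 74.0000, Σln q = 15.5106, Σr·ln q = 66.8374.
Equations: 74.0000·k + 16.0000·ln C = 66.8374;  16.0000·k + 4·ln C = 15.5106.
Solving (det = 40.0000): k = 0.47951, ln C = 1.95959, so C = exp(1.95959) = 7.09641.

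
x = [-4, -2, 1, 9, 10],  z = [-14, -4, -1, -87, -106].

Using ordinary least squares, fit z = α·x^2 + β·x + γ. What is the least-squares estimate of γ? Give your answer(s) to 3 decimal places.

γ = -0.073

The normal system MᵀM·[α, β, γ]ᵀ = Mᵀz is [[16834, 1658, 202]; [1658, 202, 14]; [202, 14, 5]]·[α, β, γ]ᵀ = [-17888, -1780, -212]ᵀ.
Solving the 3×3 system (Gaussian elimination) gives α = -46207/45554, β = -21921/45554, γ = -1674/22777.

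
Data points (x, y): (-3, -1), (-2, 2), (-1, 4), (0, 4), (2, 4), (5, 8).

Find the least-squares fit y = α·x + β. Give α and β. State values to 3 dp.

α = 0.922, β = 3.346

Normal-equation sums: Σx·x = 43, Σx = 1, Σ1 = 6.
Moment sums: Σx·y = 43, Σy = 21.
Normal equations: [[43, 1]; [1, 6]]·[α, β]ᵀ = [43, 21]ᵀ.
Eliminating β: 6·(row 1) − 1·(row 2) gives 257·α = 6·43 − 1·21 = 237, so α = 237/257.
Then β = (21 − 1·(237/257))/6 = 860/257.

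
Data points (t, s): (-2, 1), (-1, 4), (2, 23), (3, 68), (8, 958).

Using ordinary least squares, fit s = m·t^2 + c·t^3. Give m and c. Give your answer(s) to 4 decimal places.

m = 3.1220, c = 1.4808

With design matrix A, AᵀA = [[4210, 33010]; [33010, 263002]] and Aᵀs = [62024, 492504]ᵀ.
Determinant 4210·263002 − 33010² = 17578320.
m = (62024·263002 − 33010·492504)/17578320 = 3429938/1098645; c = (4210·492504 − 33010·62024)/17578320 = 325370/219729.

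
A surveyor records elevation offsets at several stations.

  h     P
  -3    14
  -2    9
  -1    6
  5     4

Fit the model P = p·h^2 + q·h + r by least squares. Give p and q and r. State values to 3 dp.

From the data, Σh^2·h^2 = 723, Σh^2·h = 89, Σh^2 = 39, Σh·h = 39, Σh = -1, Σ1 = 4.
Right-hand side: Σh^2·P = 268, Σh·P = -46, ΣP = 33.
Row-reducing yields p = 329/706, q = -7631/3530, r = 5588/1765.

p = 0.466, q = -2.162, r = 3.166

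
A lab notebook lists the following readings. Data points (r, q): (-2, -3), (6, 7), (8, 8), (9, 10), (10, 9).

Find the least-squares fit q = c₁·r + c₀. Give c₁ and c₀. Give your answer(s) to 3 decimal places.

Forming MᵀM = [[285, 31]; [31, 5]] and Mᵀq = [292, 31]ᵀ gives MᵀM·[c₁, c₀]ᵀ = Mᵀq.
Determinant 285·5 − 31² = 464.
c₁ = (292·5 − 31·31)/464 = 499/464; c₀ = (285·31 − 31·292)/464 = -217/464.

c₁ = 1.075, c₀ = -0.468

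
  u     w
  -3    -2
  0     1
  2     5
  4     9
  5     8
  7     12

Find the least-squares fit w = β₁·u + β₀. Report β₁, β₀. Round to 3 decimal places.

β₁ = 1.427, β₀ = 1.931

Sums needed: Σu·u = 103, Σu = 15, Σ1 = 6.
And Σu·w = 176, Σw = 33.
Δ = 103·6 − 15² = 393.
β₁ = (176·6 − 15·33)/393 = 187/131; β₀ = (103·33 − 15·176)/393 = 253/131.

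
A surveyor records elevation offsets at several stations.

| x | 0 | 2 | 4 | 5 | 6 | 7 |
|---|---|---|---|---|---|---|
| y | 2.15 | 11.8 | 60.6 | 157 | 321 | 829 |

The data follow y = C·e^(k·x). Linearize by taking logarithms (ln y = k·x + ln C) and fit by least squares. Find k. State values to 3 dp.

k = 0.846

Taking logs, ln y = k·x + ln C, so regress ln y on x.
Sums: Σx = 24.0000, Σ(x)² = 130.0000, Σln y = 24.8858, Σx·ln y = 128.3048.
Normal system: [[130.0000, 24.0000]; [24.0000, 6]]·[k, ln C]ᵀ = [128.3048, 24.8858]ᵀ.
Solving (det = 204.0000): k = 0.84593, ln C = 0.76390.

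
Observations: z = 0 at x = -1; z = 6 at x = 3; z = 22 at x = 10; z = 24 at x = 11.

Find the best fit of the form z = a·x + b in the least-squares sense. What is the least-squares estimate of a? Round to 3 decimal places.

Normal-equation sums: Σx·x = 231, Σx = 23, Σ1 = 4.
And Σx·z = 502, Σz = 52.
Eliminating b: 4·(row 1) − 23·(row 2) gives 395·a = 4·502 − 23·52 = 812, so a = 812/395.
Then b = (52 − 23·(812/395))/4 = 466/395.

a = 2.056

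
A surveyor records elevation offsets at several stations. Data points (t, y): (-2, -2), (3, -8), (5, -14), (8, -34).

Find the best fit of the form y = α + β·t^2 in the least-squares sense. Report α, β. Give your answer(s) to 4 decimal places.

XᵀX·[α, β]ᵀ = Xᵀy reads: 4·α + 102·β = -58;  102·α + 4818·β = -2606.
(Σ1 = 4, Σt^2 = 102, Σt^2·t^2 = 4818, Σy = -58, Σt^2·y = -2606.)
Eliminating β: 4818·(row 1) − 102·(row 2) gives 8868·α = 4818·(-58) − 102·(-2606) = -13632, so α = -1136/739.
Then β = ((-2606) − 102·(-1136/739))/4818 = -1127/2217.

α = -1.5372, β = -0.5083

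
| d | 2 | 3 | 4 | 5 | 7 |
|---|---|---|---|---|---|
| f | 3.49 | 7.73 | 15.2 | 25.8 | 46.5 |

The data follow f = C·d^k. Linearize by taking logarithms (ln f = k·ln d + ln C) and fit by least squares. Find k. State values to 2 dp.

k = 2.11

Linearized form: ln f = k·ln d + ln C. From the 5 transformed points,
Σln d = 6.7334, Σ(ln d)² = 9.9861, Σln f = 13.1061, Σln d·ln f = 19.5882.
Equations: 9.9861·k + 6.7334·ln C = 19.5882;  6.7334·k + 5·ln C = 13.1061.
Solving (det = 4.5917): k = 2.11078, ln C = -0.22132.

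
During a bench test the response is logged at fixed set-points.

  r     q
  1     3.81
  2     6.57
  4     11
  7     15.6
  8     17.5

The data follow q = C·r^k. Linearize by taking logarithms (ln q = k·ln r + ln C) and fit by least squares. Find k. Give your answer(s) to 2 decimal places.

Linearized form: ln q = k·ln r + ln C. From the 5 transformed points,
Σln r = 6.1048, Σ(ln r)² = 10.5129, Σln q = 11.2275, Σln r·ln q = 15.9268.
Equations: 10.5129·k + 6.1048·ln C = 15.9268;  6.1048·k + 5·ln C = 11.2275.
Δ = 10.5129·5 − (6.1048)² = 15.2960; k = (15.9268·5 − 6.1048·11.2275)/15.2960 = 0.72517, ln C = (10.5129·11.2275 − 6.1048·15.9268)/15.2960 = 1.36010.

k = 0.73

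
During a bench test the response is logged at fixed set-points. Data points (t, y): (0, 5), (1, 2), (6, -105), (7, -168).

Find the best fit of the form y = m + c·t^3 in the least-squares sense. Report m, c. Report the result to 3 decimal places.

m = 3.678, c = -0.501

Entries of AᵀA: Σ1 = 4, Σt^3 = 560, Σt^3·t^3 = 164306.
And Σy = -266, Σt^3·y = -80302.
Determinant 4·164306 − 560² = 343624.
m = ((-266)·164306 − 560·(-80302))/343624 = 315931/85906; c = (4·(-80302) − 560·(-266))/343624 = -21531/42953.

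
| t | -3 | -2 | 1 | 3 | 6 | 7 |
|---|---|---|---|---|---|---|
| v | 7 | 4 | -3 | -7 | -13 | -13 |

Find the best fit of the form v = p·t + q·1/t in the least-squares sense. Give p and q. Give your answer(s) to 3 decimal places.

The normal equations are: 108·p + 6·q = -222;  6·p + (149/98)·q = -575/42.
(Σt·t = 108, Σt·1/t = 6, Σ1/t·1/t = 149/98, Σt·v = -222, Σ1/t·v = -575/42.)
det = 108·(149/98) − 6² = 6282/49.
p = ((-222)·(149/98) − 6·(-575/42))/(6282/49) = -6257/3141; q = (108·(-575/42) − 6·(-222))/(6282/49) = -399/349.

p = -1.992, q = -1.143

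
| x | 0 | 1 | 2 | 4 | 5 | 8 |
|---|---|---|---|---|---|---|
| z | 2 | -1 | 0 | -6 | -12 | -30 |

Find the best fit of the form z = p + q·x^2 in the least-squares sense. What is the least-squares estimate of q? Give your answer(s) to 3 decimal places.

q = -0.489

Forming MᵀM = [[6, 110]; [110, 4994]] and Mᵀz = [-47, -2317]ᵀ gives MᵀM·[p, q]ᵀ = Mᵀz.
Δ = 6·4994 − 110² = 17864.
p = ((-47)·4994 − 110·(-2317))/17864 = 229/203; q = (6·(-2317) − 110·(-47))/17864 = -2183/4466.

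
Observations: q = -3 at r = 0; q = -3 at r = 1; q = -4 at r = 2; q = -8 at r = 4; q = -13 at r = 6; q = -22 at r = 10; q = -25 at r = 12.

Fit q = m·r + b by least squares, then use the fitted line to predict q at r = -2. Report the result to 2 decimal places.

q̂ = 2.80

With design matrix A, AᵀA = [[301, 35]; [35, 7]] and Aᵀq = [-641, -78]ᵀ.
det = 301·7 − 35² = 882.
m = ((-641)·7 − 35·(-78))/882 = -251/126; b = (301·(-78) − 35·(-641))/882 = -149/126.
At r = -2: q̂ = (-251/126)·(-2) + (-149/126)·(1) = 353/126.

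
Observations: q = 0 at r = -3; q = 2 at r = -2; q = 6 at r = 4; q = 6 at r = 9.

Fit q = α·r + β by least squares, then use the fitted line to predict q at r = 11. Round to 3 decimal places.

From the data, Σr·r = 110, Σr = 8, Σ1 = 4.
Right-hand side: Σr·q = 74, Σq = 14.
AᵀA·[α, β]ᵀ = Aᵀq becomes [[110, 8]; [8, 4]]·[α, β]ᵀ = [74, 14]ᵀ.
Determinant 110·4 − 8² = 376.
α = (74·4 − 8·14)/376 = 23/47; β = (110·14 − 8·74)/376 = 237/94.
At r = 11: q̂ = (23/47)·(11) + (237/94)·(1) = 743/94.

q̂ = 7.904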